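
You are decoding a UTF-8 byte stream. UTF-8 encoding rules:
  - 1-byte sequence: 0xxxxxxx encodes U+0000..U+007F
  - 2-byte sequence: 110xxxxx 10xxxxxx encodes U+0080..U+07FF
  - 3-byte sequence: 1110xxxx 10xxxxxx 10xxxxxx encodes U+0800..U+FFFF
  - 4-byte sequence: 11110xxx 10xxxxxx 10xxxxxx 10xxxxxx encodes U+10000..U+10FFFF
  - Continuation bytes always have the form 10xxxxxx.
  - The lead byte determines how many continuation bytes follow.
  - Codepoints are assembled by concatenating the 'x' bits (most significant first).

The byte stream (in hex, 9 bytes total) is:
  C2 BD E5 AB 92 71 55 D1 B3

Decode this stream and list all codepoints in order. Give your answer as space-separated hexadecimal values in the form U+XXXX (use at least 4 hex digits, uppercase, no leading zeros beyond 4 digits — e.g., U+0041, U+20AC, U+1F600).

Answer: U+00BD U+5AD2 U+0071 U+0055 U+0473

Derivation:
Byte[0]=C2: 2-byte lead, need 1 cont bytes. acc=0x2
Byte[1]=BD: continuation. acc=(acc<<6)|0x3D=0xBD
Completed: cp=U+00BD (starts at byte 0)
Byte[2]=E5: 3-byte lead, need 2 cont bytes. acc=0x5
Byte[3]=AB: continuation. acc=(acc<<6)|0x2B=0x16B
Byte[4]=92: continuation. acc=(acc<<6)|0x12=0x5AD2
Completed: cp=U+5AD2 (starts at byte 2)
Byte[5]=71: 1-byte ASCII. cp=U+0071
Byte[6]=55: 1-byte ASCII. cp=U+0055
Byte[7]=D1: 2-byte lead, need 1 cont bytes. acc=0x11
Byte[8]=B3: continuation. acc=(acc<<6)|0x33=0x473
Completed: cp=U+0473 (starts at byte 7)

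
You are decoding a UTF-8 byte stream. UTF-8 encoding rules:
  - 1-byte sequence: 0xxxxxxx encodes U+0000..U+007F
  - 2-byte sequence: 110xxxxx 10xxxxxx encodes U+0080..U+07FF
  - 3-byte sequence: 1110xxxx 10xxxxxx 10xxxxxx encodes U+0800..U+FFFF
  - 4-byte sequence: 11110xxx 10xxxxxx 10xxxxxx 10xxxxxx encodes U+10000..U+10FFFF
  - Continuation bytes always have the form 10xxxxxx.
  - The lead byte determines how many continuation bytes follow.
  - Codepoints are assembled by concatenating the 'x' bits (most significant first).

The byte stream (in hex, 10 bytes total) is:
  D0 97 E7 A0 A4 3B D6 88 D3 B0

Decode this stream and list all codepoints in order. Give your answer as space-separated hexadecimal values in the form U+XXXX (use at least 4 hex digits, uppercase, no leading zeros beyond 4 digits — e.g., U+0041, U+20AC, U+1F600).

Answer: U+0417 U+7824 U+003B U+0588 U+04F0

Derivation:
Byte[0]=D0: 2-byte lead, need 1 cont bytes. acc=0x10
Byte[1]=97: continuation. acc=(acc<<6)|0x17=0x417
Completed: cp=U+0417 (starts at byte 0)
Byte[2]=E7: 3-byte lead, need 2 cont bytes. acc=0x7
Byte[3]=A0: continuation. acc=(acc<<6)|0x20=0x1E0
Byte[4]=A4: continuation. acc=(acc<<6)|0x24=0x7824
Completed: cp=U+7824 (starts at byte 2)
Byte[5]=3B: 1-byte ASCII. cp=U+003B
Byte[6]=D6: 2-byte lead, need 1 cont bytes. acc=0x16
Byte[7]=88: continuation. acc=(acc<<6)|0x08=0x588
Completed: cp=U+0588 (starts at byte 6)
Byte[8]=D3: 2-byte lead, need 1 cont bytes. acc=0x13
Byte[9]=B0: continuation. acc=(acc<<6)|0x30=0x4F0
Completed: cp=U+04F0 (starts at byte 8)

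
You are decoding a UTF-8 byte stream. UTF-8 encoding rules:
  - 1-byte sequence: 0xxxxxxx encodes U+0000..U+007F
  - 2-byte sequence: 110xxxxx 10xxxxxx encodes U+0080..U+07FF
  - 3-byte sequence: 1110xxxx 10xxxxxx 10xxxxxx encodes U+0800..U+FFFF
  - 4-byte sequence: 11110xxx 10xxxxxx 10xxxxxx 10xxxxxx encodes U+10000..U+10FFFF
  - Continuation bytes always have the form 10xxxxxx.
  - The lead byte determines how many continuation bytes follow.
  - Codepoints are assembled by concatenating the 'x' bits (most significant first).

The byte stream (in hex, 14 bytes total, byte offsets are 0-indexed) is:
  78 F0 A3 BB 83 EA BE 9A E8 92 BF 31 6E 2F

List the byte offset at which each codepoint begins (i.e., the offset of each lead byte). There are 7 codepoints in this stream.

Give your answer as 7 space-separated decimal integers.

Answer: 0 1 5 8 11 12 13

Derivation:
Byte[0]=78: 1-byte ASCII. cp=U+0078
Byte[1]=F0: 4-byte lead, need 3 cont bytes. acc=0x0
Byte[2]=A3: continuation. acc=(acc<<6)|0x23=0x23
Byte[3]=BB: continuation. acc=(acc<<6)|0x3B=0x8FB
Byte[4]=83: continuation. acc=(acc<<6)|0x03=0x23EC3
Completed: cp=U+23EC3 (starts at byte 1)
Byte[5]=EA: 3-byte lead, need 2 cont bytes. acc=0xA
Byte[6]=BE: continuation. acc=(acc<<6)|0x3E=0x2BE
Byte[7]=9A: continuation. acc=(acc<<6)|0x1A=0xAF9A
Completed: cp=U+AF9A (starts at byte 5)
Byte[8]=E8: 3-byte lead, need 2 cont bytes. acc=0x8
Byte[9]=92: continuation. acc=(acc<<6)|0x12=0x212
Byte[10]=BF: continuation. acc=(acc<<6)|0x3F=0x84BF
Completed: cp=U+84BF (starts at byte 8)
Byte[11]=31: 1-byte ASCII. cp=U+0031
Byte[12]=6E: 1-byte ASCII. cp=U+006E
Byte[13]=2F: 1-byte ASCII. cp=U+002F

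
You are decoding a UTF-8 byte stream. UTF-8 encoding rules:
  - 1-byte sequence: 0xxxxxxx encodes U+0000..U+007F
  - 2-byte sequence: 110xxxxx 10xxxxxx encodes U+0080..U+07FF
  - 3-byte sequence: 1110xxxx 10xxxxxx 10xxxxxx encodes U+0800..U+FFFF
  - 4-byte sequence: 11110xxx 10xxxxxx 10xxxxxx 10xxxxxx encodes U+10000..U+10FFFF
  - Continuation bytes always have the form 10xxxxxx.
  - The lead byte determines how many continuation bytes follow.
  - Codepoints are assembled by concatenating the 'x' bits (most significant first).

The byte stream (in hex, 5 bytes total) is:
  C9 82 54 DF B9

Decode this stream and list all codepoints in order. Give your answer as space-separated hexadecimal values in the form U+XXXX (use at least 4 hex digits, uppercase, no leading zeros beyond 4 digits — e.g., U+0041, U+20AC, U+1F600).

Answer: U+0242 U+0054 U+07F9

Derivation:
Byte[0]=C9: 2-byte lead, need 1 cont bytes. acc=0x9
Byte[1]=82: continuation. acc=(acc<<6)|0x02=0x242
Completed: cp=U+0242 (starts at byte 0)
Byte[2]=54: 1-byte ASCII. cp=U+0054
Byte[3]=DF: 2-byte lead, need 1 cont bytes. acc=0x1F
Byte[4]=B9: continuation. acc=(acc<<6)|0x39=0x7F9
Completed: cp=U+07F9 (starts at byte 3)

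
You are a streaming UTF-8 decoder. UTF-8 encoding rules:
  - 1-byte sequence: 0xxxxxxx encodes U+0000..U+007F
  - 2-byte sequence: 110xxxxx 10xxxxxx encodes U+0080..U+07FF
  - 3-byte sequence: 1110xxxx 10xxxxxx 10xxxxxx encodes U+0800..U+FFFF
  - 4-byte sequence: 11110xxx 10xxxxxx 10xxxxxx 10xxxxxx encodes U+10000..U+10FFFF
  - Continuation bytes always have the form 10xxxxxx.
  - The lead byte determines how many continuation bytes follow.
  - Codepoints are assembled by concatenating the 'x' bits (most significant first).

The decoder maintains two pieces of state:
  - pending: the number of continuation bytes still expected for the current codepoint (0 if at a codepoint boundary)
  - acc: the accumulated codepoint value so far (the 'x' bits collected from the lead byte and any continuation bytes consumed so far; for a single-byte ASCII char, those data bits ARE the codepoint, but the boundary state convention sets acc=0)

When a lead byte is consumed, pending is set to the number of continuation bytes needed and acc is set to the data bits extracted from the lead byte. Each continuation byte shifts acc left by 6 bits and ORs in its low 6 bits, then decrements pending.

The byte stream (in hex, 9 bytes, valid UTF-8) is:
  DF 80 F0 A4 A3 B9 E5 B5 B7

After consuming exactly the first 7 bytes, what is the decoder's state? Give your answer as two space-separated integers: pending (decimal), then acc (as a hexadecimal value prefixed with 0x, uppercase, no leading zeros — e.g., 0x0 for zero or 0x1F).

Answer: 2 0x5

Derivation:
Byte[0]=DF: 2-byte lead. pending=1, acc=0x1F
Byte[1]=80: continuation. acc=(acc<<6)|0x00=0x7C0, pending=0
Byte[2]=F0: 4-byte lead. pending=3, acc=0x0
Byte[3]=A4: continuation. acc=(acc<<6)|0x24=0x24, pending=2
Byte[4]=A3: continuation. acc=(acc<<6)|0x23=0x923, pending=1
Byte[5]=B9: continuation. acc=(acc<<6)|0x39=0x248F9, pending=0
Byte[6]=E5: 3-byte lead. pending=2, acc=0x5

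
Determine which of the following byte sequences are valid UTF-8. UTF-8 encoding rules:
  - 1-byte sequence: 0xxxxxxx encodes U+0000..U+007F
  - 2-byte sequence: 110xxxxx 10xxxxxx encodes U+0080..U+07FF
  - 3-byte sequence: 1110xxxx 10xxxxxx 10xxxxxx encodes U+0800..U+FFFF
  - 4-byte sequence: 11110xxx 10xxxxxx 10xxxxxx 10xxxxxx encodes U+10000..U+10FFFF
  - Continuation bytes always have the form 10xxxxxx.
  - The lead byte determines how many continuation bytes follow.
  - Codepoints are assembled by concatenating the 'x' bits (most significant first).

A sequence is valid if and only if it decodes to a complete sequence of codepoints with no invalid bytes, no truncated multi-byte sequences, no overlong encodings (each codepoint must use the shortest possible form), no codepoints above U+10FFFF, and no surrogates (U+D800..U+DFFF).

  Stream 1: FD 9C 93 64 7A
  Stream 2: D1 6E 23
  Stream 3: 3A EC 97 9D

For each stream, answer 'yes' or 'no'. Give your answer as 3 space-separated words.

Answer: no no yes

Derivation:
Stream 1: error at byte offset 0. INVALID
Stream 2: error at byte offset 1. INVALID
Stream 3: decodes cleanly. VALID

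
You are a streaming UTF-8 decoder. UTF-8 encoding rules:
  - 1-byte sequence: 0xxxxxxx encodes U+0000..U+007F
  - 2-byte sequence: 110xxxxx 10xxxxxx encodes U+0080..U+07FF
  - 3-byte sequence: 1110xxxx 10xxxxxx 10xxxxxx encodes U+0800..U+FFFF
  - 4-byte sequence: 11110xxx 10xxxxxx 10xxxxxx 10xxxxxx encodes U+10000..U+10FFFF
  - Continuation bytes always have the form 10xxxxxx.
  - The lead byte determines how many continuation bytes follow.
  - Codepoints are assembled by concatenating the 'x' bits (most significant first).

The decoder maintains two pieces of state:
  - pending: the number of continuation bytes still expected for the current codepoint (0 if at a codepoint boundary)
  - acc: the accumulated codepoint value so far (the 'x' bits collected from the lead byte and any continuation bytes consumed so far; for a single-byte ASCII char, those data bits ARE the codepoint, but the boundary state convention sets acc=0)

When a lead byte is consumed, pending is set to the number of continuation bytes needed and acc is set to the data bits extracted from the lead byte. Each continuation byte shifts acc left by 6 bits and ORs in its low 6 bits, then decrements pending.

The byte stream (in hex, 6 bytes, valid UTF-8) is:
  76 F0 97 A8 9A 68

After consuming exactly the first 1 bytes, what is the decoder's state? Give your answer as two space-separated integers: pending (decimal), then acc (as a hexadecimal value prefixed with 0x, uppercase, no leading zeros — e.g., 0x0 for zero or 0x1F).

Answer: 0 0x0

Derivation:
Byte[0]=76: 1-byte. pending=0, acc=0x0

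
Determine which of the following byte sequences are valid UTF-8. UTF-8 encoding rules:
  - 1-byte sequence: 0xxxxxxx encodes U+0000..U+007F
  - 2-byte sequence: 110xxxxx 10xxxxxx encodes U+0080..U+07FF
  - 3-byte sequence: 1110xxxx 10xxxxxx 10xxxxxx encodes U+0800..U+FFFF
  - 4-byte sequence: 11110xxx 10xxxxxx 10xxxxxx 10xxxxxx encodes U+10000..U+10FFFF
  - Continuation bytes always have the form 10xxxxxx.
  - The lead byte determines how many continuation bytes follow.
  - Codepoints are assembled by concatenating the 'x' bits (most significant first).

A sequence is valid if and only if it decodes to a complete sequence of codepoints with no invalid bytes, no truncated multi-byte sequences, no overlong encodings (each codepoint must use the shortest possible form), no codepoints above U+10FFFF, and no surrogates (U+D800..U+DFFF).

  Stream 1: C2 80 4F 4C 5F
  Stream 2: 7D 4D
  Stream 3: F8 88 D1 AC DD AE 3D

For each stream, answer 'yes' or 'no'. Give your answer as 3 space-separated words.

Stream 1: decodes cleanly. VALID
Stream 2: decodes cleanly. VALID
Stream 3: error at byte offset 0. INVALID

Answer: yes yes no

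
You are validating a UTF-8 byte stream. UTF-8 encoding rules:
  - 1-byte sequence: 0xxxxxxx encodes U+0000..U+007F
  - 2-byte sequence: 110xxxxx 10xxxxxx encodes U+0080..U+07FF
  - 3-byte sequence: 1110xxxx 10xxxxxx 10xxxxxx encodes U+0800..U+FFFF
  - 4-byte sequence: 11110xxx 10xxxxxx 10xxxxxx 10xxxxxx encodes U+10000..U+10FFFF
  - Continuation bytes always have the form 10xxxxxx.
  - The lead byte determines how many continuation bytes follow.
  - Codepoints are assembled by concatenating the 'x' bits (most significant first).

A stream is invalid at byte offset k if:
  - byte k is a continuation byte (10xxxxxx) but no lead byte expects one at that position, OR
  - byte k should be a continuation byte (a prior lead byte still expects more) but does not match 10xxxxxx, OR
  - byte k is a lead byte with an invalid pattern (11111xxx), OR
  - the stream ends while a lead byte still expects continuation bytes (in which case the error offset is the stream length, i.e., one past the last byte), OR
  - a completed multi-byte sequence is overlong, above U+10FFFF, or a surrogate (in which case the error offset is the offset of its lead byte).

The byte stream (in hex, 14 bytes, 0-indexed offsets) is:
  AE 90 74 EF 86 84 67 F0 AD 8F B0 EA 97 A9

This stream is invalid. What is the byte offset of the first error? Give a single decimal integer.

Answer: 0

Derivation:
Byte[0]=AE: INVALID lead byte (not 0xxx/110x/1110/11110)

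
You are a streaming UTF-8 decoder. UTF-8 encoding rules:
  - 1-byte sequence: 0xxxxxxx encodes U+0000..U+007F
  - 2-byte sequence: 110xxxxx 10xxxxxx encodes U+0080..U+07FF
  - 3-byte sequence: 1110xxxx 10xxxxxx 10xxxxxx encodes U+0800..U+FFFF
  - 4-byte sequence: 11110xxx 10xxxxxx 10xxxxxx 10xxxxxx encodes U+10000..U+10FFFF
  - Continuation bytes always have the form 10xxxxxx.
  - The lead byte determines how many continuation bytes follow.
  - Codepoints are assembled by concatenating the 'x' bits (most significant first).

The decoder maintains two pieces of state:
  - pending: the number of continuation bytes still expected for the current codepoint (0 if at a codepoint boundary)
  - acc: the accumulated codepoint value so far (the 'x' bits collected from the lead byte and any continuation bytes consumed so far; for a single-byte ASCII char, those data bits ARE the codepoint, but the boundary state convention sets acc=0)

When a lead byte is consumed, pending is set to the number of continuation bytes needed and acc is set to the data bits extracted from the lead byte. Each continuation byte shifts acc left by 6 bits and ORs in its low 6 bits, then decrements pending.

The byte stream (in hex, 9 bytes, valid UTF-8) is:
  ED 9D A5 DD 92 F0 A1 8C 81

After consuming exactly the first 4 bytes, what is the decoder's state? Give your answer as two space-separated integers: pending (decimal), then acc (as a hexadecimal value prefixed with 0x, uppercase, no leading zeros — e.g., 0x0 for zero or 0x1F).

Byte[0]=ED: 3-byte lead. pending=2, acc=0xD
Byte[1]=9D: continuation. acc=(acc<<6)|0x1D=0x35D, pending=1
Byte[2]=A5: continuation. acc=(acc<<6)|0x25=0xD765, pending=0
Byte[3]=DD: 2-byte lead. pending=1, acc=0x1D

Answer: 1 0x1D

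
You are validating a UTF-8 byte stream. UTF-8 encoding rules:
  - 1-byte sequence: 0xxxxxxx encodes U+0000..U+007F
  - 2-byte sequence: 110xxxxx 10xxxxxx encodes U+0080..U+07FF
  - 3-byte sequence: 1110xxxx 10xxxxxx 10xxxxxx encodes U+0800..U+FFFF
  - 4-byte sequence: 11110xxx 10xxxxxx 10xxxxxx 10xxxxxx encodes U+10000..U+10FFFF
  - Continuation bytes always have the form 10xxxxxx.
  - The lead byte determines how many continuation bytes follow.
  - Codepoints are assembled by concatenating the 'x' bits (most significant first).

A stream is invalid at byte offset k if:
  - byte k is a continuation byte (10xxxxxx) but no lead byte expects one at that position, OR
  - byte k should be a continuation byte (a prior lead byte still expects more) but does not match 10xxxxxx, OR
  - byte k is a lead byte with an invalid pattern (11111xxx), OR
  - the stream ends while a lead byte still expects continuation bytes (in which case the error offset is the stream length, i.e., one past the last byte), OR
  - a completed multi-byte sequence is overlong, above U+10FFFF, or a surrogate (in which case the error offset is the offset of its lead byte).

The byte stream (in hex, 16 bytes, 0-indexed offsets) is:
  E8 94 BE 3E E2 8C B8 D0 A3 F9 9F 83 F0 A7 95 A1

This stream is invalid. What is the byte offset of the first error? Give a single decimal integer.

Answer: 9

Derivation:
Byte[0]=E8: 3-byte lead, need 2 cont bytes. acc=0x8
Byte[1]=94: continuation. acc=(acc<<6)|0x14=0x214
Byte[2]=BE: continuation. acc=(acc<<6)|0x3E=0x853E
Completed: cp=U+853E (starts at byte 0)
Byte[3]=3E: 1-byte ASCII. cp=U+003E
Byte[4]=E2: 3-byte lead, need 2 cont bytes. acc=0x2
Byte[5]=8C: continuation. acc=(acc<<6)|0x0C=0x8C
Byte[6]=B8: continuation. acc=(acc<<6)|0x38=0x2338
Completed: cp=U+2338 (starts at byte 4)
Byte[7]=D0: 2-byte lead, need 1 cont bytes. acc=0x10
Byte[8]=A3: continuation. acc=(acc<<6)|0x23=0x423
Completed: cp=U+0423 (starts at byte 7)
Byte[9]=F9: INVALID lead byte (not 0xxx/110x/1110/11110)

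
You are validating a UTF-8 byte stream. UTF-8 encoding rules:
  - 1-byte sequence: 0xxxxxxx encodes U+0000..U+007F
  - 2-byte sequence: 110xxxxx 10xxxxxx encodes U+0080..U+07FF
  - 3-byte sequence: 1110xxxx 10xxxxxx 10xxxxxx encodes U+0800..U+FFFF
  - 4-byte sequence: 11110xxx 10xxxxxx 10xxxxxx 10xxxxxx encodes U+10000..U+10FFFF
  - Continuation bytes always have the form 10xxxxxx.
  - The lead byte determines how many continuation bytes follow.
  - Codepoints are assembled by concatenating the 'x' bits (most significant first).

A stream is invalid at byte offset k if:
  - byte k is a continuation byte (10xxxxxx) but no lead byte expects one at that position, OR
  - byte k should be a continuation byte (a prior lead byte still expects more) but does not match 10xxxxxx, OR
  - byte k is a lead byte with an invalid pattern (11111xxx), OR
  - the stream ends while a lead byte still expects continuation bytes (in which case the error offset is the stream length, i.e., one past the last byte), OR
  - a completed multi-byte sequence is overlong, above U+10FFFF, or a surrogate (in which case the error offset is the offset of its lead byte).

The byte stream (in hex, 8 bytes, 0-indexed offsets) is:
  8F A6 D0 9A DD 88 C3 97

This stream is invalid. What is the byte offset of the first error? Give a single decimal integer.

Answer: 0

Derivation:
Byte[0]=8F: INVALID lead byte (not 0xxx/110x/1110/11110)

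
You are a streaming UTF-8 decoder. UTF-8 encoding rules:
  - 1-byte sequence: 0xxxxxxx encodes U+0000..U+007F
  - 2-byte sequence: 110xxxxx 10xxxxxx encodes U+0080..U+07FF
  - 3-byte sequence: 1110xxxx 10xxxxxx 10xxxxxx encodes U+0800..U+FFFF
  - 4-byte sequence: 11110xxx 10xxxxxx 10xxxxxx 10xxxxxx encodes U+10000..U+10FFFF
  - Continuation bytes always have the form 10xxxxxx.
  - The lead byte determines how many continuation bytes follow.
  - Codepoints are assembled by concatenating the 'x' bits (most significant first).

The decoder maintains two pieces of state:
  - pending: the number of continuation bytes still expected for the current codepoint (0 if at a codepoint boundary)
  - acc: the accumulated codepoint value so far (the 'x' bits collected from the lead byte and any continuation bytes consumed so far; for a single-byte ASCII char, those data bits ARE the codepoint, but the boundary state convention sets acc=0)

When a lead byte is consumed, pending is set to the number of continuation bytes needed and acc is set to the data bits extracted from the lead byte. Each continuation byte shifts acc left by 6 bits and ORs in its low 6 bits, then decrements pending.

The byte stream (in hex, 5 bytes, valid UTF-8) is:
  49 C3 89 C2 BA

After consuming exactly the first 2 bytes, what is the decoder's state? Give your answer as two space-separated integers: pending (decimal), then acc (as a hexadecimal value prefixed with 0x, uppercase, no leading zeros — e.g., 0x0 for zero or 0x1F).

Answer: 1 0x3

Derivation:
Byte[0]=49: 1-byte. pending=0, acc=0x0
Byte[1]=C3: 2-byte lead. pending=1, acc=0x3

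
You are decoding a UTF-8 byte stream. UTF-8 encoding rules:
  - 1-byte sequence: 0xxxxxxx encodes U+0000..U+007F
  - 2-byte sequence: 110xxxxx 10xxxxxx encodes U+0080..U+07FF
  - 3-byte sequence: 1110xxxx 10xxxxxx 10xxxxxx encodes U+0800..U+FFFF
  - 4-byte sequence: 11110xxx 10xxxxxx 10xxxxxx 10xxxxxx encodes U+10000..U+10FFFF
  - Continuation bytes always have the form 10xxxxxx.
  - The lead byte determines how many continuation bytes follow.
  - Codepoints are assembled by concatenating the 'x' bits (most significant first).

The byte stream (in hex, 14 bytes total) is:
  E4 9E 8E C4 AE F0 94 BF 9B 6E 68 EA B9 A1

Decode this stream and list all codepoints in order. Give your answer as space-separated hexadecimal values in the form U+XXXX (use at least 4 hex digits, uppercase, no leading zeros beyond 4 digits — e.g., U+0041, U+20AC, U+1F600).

Answer: U+478E U+012E U+14FDB U+006E U+0068 U+AE61

Derivation:
Byte[0]=E4: 3-byte lead, need 2 cont bytes. acc=0x4
Byte[1]=9E: continuation. acc=(acc<<6)|0x1E=0x11E
Byte[2]=8E: continuation. acc=(acc<<6)|0x0E=0x478E
Completed: cp=U+478E (starts at byte 0)
Byte[3]=C4: 2-byte lead, need 1 cont bytes. acc=0x4
Byte[4]=AE: continuation. acc=(acc<<6)|0x2E=0x12E
Completed: cp=U+012E (starts at byte 3)
Byte[5]=F0: 4-byte lead, need 3 cont bytes. acc=0x0
Byte[6]=94: continuation. acc=(acc<<6)|0x14=0x14
Byte[7]=BF: continuation. acc=(acc<<6)|0x3F=0x53F
Byte[8]=9B: continuation. acc=(acc<<6)|0x1B=0x14FDB
Completed: cp=U+14FDB (starts at byte 5)
Byte[9]=6E: 1-byte ASCII. cp=U+006E
Byte[10]=68: 1-byte ASCII. cp=U+0068
Byte[11]=EA: 3-byte lead, need 2 cont bytes. acc=0xA
Byte[12]=B9: continuation. acc=(acc<<6)|0x39=0x2B9
Byte[13]=A1: continuation. acc=(acc<<6)|0x21=0xAE61
Completed: cp=U+AE61 (starts at byte 11)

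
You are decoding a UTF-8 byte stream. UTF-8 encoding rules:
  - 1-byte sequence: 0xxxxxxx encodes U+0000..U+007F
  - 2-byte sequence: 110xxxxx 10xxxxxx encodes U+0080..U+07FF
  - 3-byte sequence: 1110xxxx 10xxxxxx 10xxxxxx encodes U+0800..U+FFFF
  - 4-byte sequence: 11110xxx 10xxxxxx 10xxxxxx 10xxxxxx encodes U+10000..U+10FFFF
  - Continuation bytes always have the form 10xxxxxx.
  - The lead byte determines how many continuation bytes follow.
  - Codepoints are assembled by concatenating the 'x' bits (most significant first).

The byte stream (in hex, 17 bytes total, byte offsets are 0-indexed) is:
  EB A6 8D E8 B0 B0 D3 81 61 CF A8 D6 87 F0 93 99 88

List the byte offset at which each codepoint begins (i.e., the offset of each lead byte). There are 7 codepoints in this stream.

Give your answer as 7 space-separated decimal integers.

Byte[0]=EB: 3-byte lead, need 2 cont bytes. acc=0xB
Byte[1]=A6: continuation. acc=(acc<<6)|0x26=0x2E6
Byte[2]=8D: continuation. acc=(acc<<6)|0x0D=0xB98D
Completed: cp=U+B98D (starts at byte 0)
Byte[3]=E8: 3-byte lead, need 2 cont bytes. acc=0x8
Byte[4]=B0: continuation. acc=(acc<<6)|0x30=0x230
Byte[5]=B0: continuation. acc=(acc<<6)|0x30=0x8C30
Completed: cp=U+8C30 (starts at byte 3)
Byte[6]=D3: 2-byte lead, need 1 cont bytes. acc=0x13
Byte[7]=81: continuation. acc=(acc<<6)|0x01=0x4C1
Completed: cp=U+04C1 (starts at byte 6)
Byte[8]=61: 1-byte ASCII. cp=U+0061
Byte[9]=CF: 2-byte lead, need 1 cont bytes. acc=0xF
Byte[10]=A8: continuation. acc=(acc<<6)|0x28=0x3E8
Completed: cp=U+03E8 (starts at byte 9)
Byte[11]=D6: 2-byte lead, need 1 cont bytes. acc=0x16
Byte[12]=87: continuation. acc=(acc<<6)|0x07=0x587
Completed: cp=U+0587 (starts at byte 11)
Byte[13]=F0: 4-byte lead, need 3 cont bytes. acc=0x0
Byte[14]=93: continuation. acc=(acc<<6)|0x13=0x13
Byte[15]=99: continuation. acc=(acc<<6)|0x19=0x4D9
Byte[16]=88: continuation. acc=(acc<<6)|0x08=0x13648
Completed: cp=U+13648 (starts at byte 13)

Answer: 0 3 6 8 9 11 13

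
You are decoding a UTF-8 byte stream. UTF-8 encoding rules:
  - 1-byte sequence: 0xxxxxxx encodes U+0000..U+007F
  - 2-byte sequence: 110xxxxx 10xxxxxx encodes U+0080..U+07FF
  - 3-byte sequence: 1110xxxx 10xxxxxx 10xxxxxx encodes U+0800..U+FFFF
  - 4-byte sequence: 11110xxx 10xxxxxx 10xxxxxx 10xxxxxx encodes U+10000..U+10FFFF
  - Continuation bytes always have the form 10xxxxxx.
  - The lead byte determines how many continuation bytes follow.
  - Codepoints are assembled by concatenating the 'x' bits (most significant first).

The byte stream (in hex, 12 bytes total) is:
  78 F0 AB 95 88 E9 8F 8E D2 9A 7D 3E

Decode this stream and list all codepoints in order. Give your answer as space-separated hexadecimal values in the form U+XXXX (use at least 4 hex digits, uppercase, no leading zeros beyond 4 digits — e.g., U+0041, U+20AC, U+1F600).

Byte[0]=78: 1-byte ASCII. cp=U+0078
Byte[1]=F0: 4-byte lead, need 3 cont bytes. acc=0x0
Byte[2]=AB: continuation. acc=(acc<<6)|0x2B=0x2B
Byte[3]=95: continuation. acc=(acc<<6)|0x15=0xAD5
Byte[4]=88: continuation. acc=(acc<<6)|0x08=0x2B548
Completed: cp=U+2B548 (starts at byte 1)
Byte[5]=E9: 3-byte lead, need 2 cont bytes. acc=0x9
Byte[6]=8F: continuation. acc=(acc<<6)|0x0F=0x24F
Byte[7]=8E: continuation. acc=(acc<<6)|0x0E=0x93CE
Completed: cp=U+93CE (starts at byte 5)
Byte[8]=D2: 2-byte lead, need 1 cont bytes. acc=0x12
Byte[9]=9A: continuation. acc=(acc<<6)|0x1A=0x49A
Completed: cp=U+049A (starts at byte 8)
Byte[10]=7D: 1-byte ASCII. cp=U+007D
Byte[11]=3E: 1-byte ASCII. cp=U+003E

Answer: U+0078 U+2B548 U+93CE U+049A U+007D U+003E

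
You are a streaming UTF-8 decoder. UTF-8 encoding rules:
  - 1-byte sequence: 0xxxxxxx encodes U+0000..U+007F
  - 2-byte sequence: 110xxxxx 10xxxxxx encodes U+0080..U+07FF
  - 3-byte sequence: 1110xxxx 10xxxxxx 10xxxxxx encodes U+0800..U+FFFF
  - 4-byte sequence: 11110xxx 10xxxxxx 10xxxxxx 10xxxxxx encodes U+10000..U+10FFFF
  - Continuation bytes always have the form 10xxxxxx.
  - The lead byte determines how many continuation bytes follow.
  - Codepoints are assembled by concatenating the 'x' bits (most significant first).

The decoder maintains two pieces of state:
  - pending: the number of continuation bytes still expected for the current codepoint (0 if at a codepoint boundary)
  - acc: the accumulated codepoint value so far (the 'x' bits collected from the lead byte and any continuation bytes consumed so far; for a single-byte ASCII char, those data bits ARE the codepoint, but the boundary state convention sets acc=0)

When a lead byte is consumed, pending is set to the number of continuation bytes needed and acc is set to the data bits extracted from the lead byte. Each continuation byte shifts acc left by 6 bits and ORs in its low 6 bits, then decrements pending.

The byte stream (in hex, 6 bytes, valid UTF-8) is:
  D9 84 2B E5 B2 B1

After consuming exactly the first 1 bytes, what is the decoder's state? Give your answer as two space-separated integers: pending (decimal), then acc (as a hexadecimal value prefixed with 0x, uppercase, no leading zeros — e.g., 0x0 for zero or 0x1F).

Byte[0]=D9: 2-byte lead. pending=1, acc=0x19

Answer: 1 0x19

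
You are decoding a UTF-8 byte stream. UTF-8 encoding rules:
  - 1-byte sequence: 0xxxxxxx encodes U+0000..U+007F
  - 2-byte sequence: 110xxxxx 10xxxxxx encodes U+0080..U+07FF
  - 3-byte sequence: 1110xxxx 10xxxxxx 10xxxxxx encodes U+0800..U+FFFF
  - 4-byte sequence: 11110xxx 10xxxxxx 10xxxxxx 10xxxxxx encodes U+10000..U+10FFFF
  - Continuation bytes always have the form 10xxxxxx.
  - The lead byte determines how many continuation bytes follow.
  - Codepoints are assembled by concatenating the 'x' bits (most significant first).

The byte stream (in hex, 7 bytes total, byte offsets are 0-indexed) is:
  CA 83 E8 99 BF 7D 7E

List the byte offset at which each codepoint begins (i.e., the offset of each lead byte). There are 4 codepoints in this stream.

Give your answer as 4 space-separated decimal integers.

Byte[0]=CA: 2-byte lead, need 1 cont bytes. acc=0xA
Byte[1]=83: continuation. acc=(acc<<6)|0x03=0x283
Completed: cp=U+0283 (starts at byte 0)
Byte[2]=E8: 3-byte lead, need 2 cont bytes. acc=0x8
Byte[3]=99: continuation. acc=(acc<<6)|0x19=0x219
Byte[4]=BF: continuation. acc=(acc<<6)|0x3F=0x867F
Completed: cp=U+867F (starts at byte 2)
Byte[5]=7D: 1-byte ASCII. cp=U+007D
Byte[6]=7E: 1-byte ASCII. cp=U+007E

Answer: 0 2 5 6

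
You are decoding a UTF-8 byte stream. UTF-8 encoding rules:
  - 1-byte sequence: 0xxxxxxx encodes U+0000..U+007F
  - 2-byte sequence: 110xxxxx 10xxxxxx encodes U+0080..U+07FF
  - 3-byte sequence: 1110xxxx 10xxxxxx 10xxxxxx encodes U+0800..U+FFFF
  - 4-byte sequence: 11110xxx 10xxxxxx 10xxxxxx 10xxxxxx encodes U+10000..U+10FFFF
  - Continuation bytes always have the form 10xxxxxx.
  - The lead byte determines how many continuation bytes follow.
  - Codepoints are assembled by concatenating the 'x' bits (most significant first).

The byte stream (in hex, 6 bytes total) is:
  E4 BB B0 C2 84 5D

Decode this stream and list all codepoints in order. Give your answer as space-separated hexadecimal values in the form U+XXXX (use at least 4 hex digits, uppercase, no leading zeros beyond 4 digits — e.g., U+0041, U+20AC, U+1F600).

Answer: U+4EF0 U+0084 U+005D

Derivation:
Byte[0]=E4: 3-byte lead, need 2 cont bytes. acc=0x4
Byte[1]=BB: continuation. acc=(acc<<6)|0x3B=0x13B
Byte[2]=B0: continuation. acc=(acc<<6)|0x30=0x4EF0
Completed: cp=U+4EF0 (starts at byte 0)
Byte[3]=C2: 2-byte lead, need 1 cont bytes. acc=0x2
Byte[4]=84: continuation. acc=(acc<<6)|0x04=0x84
Completed: cp=U+0084 (starts at byte 3)
Byte[5]=5D: 1-byte ASCII. cp=U+005D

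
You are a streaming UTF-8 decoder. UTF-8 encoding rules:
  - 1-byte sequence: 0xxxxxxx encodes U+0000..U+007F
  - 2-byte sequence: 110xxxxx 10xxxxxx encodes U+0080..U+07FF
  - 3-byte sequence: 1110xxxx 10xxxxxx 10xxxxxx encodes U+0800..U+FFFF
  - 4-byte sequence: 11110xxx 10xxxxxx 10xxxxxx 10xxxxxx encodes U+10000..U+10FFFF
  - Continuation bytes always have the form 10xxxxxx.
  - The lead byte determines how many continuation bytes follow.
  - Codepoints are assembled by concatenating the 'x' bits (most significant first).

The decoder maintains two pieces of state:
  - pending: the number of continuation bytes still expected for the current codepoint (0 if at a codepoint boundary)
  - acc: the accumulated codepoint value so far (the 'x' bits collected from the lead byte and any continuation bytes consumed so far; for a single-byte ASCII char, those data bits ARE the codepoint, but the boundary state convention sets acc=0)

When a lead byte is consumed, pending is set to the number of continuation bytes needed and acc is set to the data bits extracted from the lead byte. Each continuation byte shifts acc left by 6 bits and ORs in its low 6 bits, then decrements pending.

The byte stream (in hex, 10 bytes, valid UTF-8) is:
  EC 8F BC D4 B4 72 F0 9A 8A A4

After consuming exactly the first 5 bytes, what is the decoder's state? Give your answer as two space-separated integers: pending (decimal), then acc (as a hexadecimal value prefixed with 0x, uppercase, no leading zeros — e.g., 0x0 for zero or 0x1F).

Byte[0]=EC: 3-byte lead. pending=2, acc=0xC
Byte[1]=8F: continuation. acc=(acc<<6)|0x0F=0x30F, pending=1
Byte[2]=BC: continuation. acc=(acc<<6)|0x3C=0xC3FC, pending=0
Byte[3]=D4: 2-byte lead. pending=1, acc=0x14
Byte[4]=B4: continuation. acc=(acc<<6)|0x34=0x534, pending=0

Answer: 0 0x534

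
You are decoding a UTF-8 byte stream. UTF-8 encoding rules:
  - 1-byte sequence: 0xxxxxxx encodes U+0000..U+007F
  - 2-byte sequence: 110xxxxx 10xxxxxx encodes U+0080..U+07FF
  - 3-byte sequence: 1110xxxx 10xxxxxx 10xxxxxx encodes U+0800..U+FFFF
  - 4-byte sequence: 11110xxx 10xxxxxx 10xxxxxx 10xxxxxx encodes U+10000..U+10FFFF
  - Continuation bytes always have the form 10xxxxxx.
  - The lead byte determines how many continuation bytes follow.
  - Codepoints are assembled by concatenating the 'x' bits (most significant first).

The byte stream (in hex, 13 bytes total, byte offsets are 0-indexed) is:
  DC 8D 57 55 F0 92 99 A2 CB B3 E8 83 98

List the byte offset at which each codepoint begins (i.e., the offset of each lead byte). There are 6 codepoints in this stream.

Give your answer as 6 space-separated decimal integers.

Answer: 0 2 3 4 8 10

Derivation:
Byte[0]=DC: 2-byte lead, need 1 cont bytes. acc=0x1C
Byte[1]=8D: continuation. acc=(acc<<6)|0x0D=0x70D
Completed: cp=U+070D (starts at byte 0)
Byte[2]=57: 1-byte ASCII. cp=U+0057
Byte[3]=55: 1-byte ASCII. cp=U+0055
Byte[4]=F0: 4-byte lead, need 3 cont bytes. acc=0x0
Byte[5]=92: continuation. acc=(acc<<6)|0x12=0x12
Byte[6]=99: continuation. acc=(acc<<6)|0x19=0x499
Byte[7]=A2: continuation. acc=(acc<<6)|0x22=0x12662
Completed: cp=U+12662 (starts at byte 4)
Byte[8]=CB: 2-byte lead, need 1 cont bytes. acc=0xB
Byte[9]=B3: continuation. acc=(acc<<6)|0x33=0x2F3
Completed: cp=U+02F3 (starts at byte 8)
Byte[10]=E8: 3-byte lead, need 2 cont bytes. acc=0x8
Byte[11]=83: continuation. acc=(acc<<6)|0x03=0x203
Byte[12]=98: continuation. acc=(acc<<6)|0x18=0x80D8
Completed: cp=U+80D8 (starts at byte 10)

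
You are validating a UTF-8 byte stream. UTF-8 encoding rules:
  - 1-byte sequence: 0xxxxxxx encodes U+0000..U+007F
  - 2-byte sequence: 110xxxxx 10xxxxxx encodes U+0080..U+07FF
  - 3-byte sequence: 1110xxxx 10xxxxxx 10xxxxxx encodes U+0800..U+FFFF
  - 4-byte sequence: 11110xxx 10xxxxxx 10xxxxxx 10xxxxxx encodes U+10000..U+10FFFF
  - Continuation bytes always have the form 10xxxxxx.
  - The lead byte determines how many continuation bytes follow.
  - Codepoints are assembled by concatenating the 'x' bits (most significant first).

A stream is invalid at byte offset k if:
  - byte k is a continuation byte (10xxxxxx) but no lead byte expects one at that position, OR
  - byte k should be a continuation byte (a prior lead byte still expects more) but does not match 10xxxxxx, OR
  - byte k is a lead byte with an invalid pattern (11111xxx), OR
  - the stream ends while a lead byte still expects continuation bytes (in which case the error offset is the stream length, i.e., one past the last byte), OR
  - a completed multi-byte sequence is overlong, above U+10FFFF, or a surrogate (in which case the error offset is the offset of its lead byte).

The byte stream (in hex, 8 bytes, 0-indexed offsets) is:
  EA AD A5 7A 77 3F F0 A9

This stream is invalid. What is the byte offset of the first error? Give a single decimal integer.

Byte[0]=EA: 3-byte lead, need 2 cont bytes. acc=0xA
Byte[1]=AD: continuation. acc=(acc<<6)|0x2D=0x2AD
Byte[2]=A5: continuation. acc=(acc<<6)|0x25=0xAB65
Completed: cp=U+AB65 (starts at byte 0)
Byte[3]=7A: 1-byte ASCII. cp=U+007A
Byte[4]=77: 1-byte ASCII. cp=U+0077
Byte[5]=3F: 1-byte ASCII. cp=U+003F
Byte[6]=F0: 4-byte lead, need 3 cont bytes. acc=0x0
Byte[7]=A9: continuation. acc=(acc<<6)|0x29=0x29
Byte[8]: stream ended, expected continuation. INVALID

Answer: 8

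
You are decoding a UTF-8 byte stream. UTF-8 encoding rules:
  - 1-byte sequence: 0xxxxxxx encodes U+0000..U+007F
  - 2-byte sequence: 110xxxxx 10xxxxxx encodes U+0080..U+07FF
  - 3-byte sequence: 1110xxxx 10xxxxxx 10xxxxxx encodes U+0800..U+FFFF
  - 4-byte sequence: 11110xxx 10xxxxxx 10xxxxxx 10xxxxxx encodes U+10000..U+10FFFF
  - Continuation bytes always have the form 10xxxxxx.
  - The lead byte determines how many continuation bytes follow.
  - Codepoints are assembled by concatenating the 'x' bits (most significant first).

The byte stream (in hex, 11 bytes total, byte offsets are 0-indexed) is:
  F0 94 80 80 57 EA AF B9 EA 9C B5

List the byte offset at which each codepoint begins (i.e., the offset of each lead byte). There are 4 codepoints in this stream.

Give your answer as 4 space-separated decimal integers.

Byte[0]=F0: 4-byte lead, need 3 cont bytes. acc=0x0
Byte[1]=94: continuation. acc=(acc<<6)|0x14=0x14
Byte[2]=80: continuation. acc=(acc<<6)|0x00=0x500
Byte[3]=80: continuation. acc=(acc<<6)|0x00=0x14000
Completed: cp=U+14000 (starts at byte 0)
Byte[4]=57: 1-byte ASCII. cp=U+0057
Byte[5]=EA: 3-byte lead, need 2 cont bytes. acc=0xA
Byte[6]=AF: continuation. acc=(acc<<6)|0x2F=0x2AF
Byte[7]=B9: continuation. acc=(acc<<6)|0x39=0xABF9
Completed: cp=U+ABF9 (starts at byte 5)
Byte[8]=EA: 3-byte lead, need 2 cont bytes. acc=0xA
Byte[9]=9C: continuation. acc=(acc<<6)|0x1C=0x29C
Byte[10]=B5: continuation. acc=(acc<<6)|0x35=0xA735
Completed: cp=U+A735 (starts at byte 8)

Answer: 0 4 5 8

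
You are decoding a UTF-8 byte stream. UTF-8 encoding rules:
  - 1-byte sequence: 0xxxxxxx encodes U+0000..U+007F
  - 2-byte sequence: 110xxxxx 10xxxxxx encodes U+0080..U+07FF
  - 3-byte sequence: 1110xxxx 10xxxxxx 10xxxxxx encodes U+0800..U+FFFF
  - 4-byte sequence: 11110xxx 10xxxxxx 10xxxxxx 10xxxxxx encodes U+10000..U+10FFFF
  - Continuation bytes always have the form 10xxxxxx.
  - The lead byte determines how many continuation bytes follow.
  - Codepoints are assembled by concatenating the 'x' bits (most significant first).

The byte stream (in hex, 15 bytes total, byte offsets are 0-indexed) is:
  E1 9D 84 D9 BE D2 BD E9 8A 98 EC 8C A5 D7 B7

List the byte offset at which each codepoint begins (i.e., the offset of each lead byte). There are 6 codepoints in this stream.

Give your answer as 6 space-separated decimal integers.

Answer: 0 3 5 7 10 13

Derivation:
Byte[0]=E1: 3-byte lead, need 2 cont bytes. acc=0x1
Byte[1]=9D: continuation. acc=(acc<<6)|0x1D=0x5D
Byte[2]=84: continuation. acc=(acc<<6)|0x04=0x1744
Completed: cp=U+1744 (starts at byte 0)
Byte[3]=D9: 2-byte lead, need 1 cont bytes. acc=0x19
Byte[4]=BE: continuation. acc=(acc<<6)|0x3E=0x67E
Completed: cp=U+067E (starts at byte 3)
Byte[5]=D2: 2-byte lead, need 1 cont bytes. acc=0x12
Byte[6]=BD: continuation. acc=(acc<<6)|0x3D=0x4BD
Completed: cp=U+04BD (starts at byte 5)
Byte[7]=E9: 3-byte lead, need 2 cont bytes. acc=0x9
Byte[8]=8A: continuation. acc=(acc<<6)|0x0A=0x24A
Byte[9]=98: continuation. acc=(acc<<6)|0x18=0x9298
Completed: cp=U+9298 (starts at byte 7)
Byte[10]=EC: 3-byte lead, need 2 cont bytes. acc=0xC
Byte[11]=8C: continuation. acc=(acc<<6)|0x0C=0x30C
Byte[12]=A5: continuation. acc=(acc<<6)|0x25=0xC325
Completed: cp=U+C325 (starts at byte 10)
Byte[13]=D7: 2-byte lead, need 1 cont bytes. acc=0x17
Byte[14]=B7: continuation. acc=(acc<<6)|0x37=0x5F7
Completed: cp=U+05F7 (starts at byte 13)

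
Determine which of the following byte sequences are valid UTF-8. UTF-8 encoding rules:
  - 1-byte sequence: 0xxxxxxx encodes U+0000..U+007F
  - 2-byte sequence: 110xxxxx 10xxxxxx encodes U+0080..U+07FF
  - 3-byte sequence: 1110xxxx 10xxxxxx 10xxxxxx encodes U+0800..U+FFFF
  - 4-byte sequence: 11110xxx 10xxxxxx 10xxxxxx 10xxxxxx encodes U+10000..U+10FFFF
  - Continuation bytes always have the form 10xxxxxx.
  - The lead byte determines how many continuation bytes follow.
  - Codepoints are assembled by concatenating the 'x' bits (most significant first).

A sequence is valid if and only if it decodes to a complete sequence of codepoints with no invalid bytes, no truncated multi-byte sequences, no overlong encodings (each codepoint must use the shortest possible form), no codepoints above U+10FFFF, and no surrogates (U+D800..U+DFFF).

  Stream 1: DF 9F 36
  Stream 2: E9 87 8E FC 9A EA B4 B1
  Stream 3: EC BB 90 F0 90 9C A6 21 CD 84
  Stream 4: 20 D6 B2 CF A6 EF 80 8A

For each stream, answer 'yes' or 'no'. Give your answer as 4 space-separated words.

Stream 1: decodes cleanly. VALID
Stream 2: error at byte offset 3. INVALID
Stream 3: decodes cleanly. VALID
Stream 4: decodes cleanly. VALID

Answer: yes no yes yes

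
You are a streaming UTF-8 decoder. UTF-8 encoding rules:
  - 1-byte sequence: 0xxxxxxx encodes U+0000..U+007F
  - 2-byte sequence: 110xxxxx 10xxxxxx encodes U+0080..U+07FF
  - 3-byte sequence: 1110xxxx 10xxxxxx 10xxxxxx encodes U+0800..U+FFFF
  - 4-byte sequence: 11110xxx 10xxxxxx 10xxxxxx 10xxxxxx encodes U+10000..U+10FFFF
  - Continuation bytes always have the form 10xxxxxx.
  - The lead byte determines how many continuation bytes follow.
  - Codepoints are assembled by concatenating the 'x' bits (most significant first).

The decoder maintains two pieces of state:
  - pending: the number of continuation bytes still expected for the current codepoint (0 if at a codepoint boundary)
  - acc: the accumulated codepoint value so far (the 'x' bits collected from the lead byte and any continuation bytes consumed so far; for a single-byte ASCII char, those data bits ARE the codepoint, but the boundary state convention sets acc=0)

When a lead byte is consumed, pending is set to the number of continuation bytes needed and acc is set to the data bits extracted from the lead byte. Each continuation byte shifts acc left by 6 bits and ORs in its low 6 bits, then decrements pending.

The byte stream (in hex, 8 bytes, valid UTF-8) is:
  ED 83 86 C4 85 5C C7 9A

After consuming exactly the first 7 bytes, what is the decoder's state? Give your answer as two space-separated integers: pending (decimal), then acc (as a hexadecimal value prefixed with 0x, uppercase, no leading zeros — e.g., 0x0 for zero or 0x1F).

Byte[0]=ED: 3-byte lead. pending=2, acc=0xD
Byte[1]=83: continuation. acc=(acc<<6)|0x03=0x343, pending=1
Byte[2]=86: continuation. acc=(acc<<6)|0x06=0xD0C6, pending=0
Byte[3]=C4: 2-byte lead. pending=1, acc=0x4
Byte[4]=85: continuation. acc=(acc<<6)|0x05=0x105, pending=0
Byte[5]=5C: 1-byte. pending=0, acc=0x0
Byte[6]=C7: 2-byte lead. pending=1, acc=0x7

Answer: 1 0x7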